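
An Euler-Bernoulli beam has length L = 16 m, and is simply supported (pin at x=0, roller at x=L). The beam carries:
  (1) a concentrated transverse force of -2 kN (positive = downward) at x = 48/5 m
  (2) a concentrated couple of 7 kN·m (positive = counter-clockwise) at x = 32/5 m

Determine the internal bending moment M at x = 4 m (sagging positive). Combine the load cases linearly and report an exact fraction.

M(4) = -29/20 kN·m

Load 1 — point force P=-2 kN at a=48/5 m (b=L-a=32/5):
  M_1 = Pbx/L  [x≤a] = (-2)·(32/5)·4/16 = -16/5 kN·m
Load 2 — applied couple M₀=7 kN·m at a=32/5 m (b=L-a=48/5):
  M_2 = M₀x/L  [x≤a] = 7·4/16 = 7/4 kN·m
Superposition: M = Σ M_i = -29/20 kN·m ≈ -1.450000 kN·m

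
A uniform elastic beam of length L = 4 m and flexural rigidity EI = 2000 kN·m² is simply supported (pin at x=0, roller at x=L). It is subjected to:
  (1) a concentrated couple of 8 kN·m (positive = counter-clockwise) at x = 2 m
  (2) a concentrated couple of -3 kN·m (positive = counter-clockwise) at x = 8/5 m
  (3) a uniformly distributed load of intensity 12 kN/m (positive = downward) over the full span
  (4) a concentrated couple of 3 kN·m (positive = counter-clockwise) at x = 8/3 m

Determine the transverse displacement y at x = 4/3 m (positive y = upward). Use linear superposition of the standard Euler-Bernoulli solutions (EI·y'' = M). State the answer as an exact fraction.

y(4/3) = -4777/253125 m

Load 1 — applied couple M₀=8 kN·m at a=2 m (b=L-a=2):
  y_1 = (M₀x³/(6L)+C₁x)/EI  [x≤a] with C₁=M₀(3b²-L²)/(6L)=-4/3 = (8·(4/3)³/(6·4)+(-4/3)·(4/3))/2000 = -1/2025 m
Load 2 — applied couple M₀=-3 kN·m at a=8/5 m (b=L-a=12/5):
  y_2 = (M₀x³/(6L)+C₁x)/EI  [x≤a] with C₁=M₀(3b²-L²)/(6L)=-4/25 = ((-3)·(4/3)³/(6·4)+(-4/25)·(4/3))/2000 = -43/168750 m
Load 3 — uniform load w=12 kN/m over full span:
  y_3 = -wx(L³-2Lx²+x³)/(24EI) = -12·(4/3)·(4³-2·4·(4/3)²+(4/3)³)/(24·2000) = -176/10125 m
Load 4 — applied couple M₀=3 kN·m at a=8/3 m (b=L-a=4/3):
  y_4 = (M₀x³/(6L)+C₁x)/EI  [x≤a] with C₁=M₀(3b²-L²)/(6L)=-4/3 = (3·(4/3)³/(6·4)+(-4/3)·(4/3))/2000 = -1/1350 m
Superposition: y = Σ y_i = -4777/253125 m ≈ -0.018872 m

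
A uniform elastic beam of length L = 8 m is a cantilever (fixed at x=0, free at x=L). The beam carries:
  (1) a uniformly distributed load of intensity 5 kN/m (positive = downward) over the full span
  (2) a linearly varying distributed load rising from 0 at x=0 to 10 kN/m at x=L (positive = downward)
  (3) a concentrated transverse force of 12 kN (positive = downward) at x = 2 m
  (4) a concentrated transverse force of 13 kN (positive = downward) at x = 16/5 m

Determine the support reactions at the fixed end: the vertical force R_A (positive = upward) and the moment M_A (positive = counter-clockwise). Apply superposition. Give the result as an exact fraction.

R_A = 105 kN, M_A = 6584/15 kN·m

Load 1 — uniform load w=5 kN/m over full span:
  R_A = wL = 5·8 = 40 kN
  M_A = wL²/2 = 5·8²/2 = 160 kN·m
Load 2 — triangular load w₀=10 kN/m (0→w₀ over full span):
  R_A = w₀L/2 = 10·8/2 = 40 kN
  M_A = w₀L²/3 = 10·8²/3 = 640/3 kN·m
Load 3 — point force P=12 kN at a=2 m (b=L-a=6):
  R_A = P = 12 kN
  M_A = Pa = 12·2 = 24 kN·m
Load 4 — point force P=13 kN at a=16/5 m (b=L-a=24/5):
  R_A = P = 13 kN
  M_A = Pa = 13·(16/5) = 208/5 kN·m
Superposition: R_A = 105 kN, M_A = 6584/15 kN·m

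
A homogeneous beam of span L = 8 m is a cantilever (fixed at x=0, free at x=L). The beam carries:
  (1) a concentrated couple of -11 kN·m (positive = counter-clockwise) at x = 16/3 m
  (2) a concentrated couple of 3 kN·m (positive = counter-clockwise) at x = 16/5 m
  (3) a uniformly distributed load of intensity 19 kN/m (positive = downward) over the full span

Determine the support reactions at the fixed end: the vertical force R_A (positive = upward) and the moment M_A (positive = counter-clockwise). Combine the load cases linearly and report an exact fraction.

Load 1 — applied couple M₀=-11 kN·m at a=16/3 m (b=L-a=8/3):
  R_A = 0 kN
  M_A = -M₀ = -(-11) = 11 kN·m
Load 2 — applied couple M₀=3 kN·m at a=16/5 m (b=L-a=24/5):
  R_A = 0 kN
  M_A = -M₀ = -3 kN·m
Load 3 — uniform load w=19 kN/m over full span:
  R_A = wL = 19·8 = 152 kN
  M_A = wL²/2 = 19·8²/2 = 608 kN·m
Superposition: R_A = 152 kN, M_A = 616 kN·m

R_A = 152 kN, M_A = 616 kN·m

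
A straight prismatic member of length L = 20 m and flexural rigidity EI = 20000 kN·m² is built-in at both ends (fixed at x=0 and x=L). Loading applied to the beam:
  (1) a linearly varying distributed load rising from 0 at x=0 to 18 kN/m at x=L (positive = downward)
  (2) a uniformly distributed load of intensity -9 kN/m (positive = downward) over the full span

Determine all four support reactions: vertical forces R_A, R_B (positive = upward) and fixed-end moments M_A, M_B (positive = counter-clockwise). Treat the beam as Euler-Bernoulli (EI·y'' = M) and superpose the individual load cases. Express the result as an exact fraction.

Load 1 — triangular load w₀=18 kN/m (0→w₀ over full span):
  R_A = 3w₀L/20 = 3·18·20/20 = 54 kN
  M_A = w₀L²/30 = 18·20²/30 = 240 kN·m
  R_B = 7w₀L/20 = 7·18·20/20 = 126 kN
  M_B = -w₀L²/20 = -18·20²/20 = -360 kN·m
Load 2 — uniform load w=-9 kN/m over full span:
  R_A = wL/2 = (-9)·20/2 = -90 kN
  M_A = wL²/12 = (-9)·20²/12 = -300 kN·m
  R_B = wL/2 = (-9)·20/2 = -90 kN
  M_B = -wL²/12 = -(-9)·20²/12 = 300 kN·m
Superposition: R_A = -36 kN, M_A = -60 kN·m, R_B = 36 kN, M_B = -60 kN·m

R_A = -36 kN, M_A = -60 kN·m, R_B = 36 kN, M_B = -60 kN·m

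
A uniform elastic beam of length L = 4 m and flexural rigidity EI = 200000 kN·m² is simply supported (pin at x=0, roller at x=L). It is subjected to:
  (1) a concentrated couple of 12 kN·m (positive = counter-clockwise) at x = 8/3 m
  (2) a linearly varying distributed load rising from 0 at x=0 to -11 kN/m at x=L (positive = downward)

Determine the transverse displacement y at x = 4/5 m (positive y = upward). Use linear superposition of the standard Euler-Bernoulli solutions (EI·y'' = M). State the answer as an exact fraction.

y(4/5) = 3087/97656250 m

Load 1 — applied couple M₀=12 kN·m at a=8/3 m (b=L-a=4/3):
  y_1 = (M₀x³/(6L)+C₁x)/EI  [x≤a] with C₁=M₀(3b²-L²)/(6L)=-16/3 = (12·(4/5)³/(6·4)+(-16/3)·(4/5))/200000 = -47/2343750 m
Load 2 — triangular load w₀=-11 kN/m (0→w₀ over full span):
  y_2 = -w₀x(7L⁴-10L²x²+3x⁴)/(360LEI) = -(-11)·(4/5)·(7·4⁴-10·4²·(4/5)²+3·(4/5)⁴)/(360·4·200000) = 7568/146484375 m
Superposition: y = Σ y_i = 3087/97656250 m ≈ 0.000032 m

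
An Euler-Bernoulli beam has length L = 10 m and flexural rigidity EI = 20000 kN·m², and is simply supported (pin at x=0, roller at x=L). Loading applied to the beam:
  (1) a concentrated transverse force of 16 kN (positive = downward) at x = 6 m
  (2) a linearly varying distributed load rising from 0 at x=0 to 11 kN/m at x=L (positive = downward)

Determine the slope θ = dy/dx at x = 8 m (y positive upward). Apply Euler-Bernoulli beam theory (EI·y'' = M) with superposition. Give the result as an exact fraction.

Load 1 — point force P=16 kN at a=6 m (b=L-a=4):
  θ_1 = -Pa(2L²-6Lx+3x²+a²)/(6LEI)  [x>a] = -16·6·(2·10²-6·10·8+3·8²+6²)/(6·10·20000) = 13/3125 rad
Load 2 — triangular load w₀=11 kN/m (0→w₀ over full span):
  θ_2 = -w₀(7L⁴-30L²x²+15x⁴)/(360LEI) = -11·(7·10⁴-30·10²·8²+15·8⁴)/(360·10·20000) = 8327/900000 rad
Superposition: θ = Σ θ_i = 12071/900000 rad ≈ 0.013412 rad

θ(8) = 12071/900000 rad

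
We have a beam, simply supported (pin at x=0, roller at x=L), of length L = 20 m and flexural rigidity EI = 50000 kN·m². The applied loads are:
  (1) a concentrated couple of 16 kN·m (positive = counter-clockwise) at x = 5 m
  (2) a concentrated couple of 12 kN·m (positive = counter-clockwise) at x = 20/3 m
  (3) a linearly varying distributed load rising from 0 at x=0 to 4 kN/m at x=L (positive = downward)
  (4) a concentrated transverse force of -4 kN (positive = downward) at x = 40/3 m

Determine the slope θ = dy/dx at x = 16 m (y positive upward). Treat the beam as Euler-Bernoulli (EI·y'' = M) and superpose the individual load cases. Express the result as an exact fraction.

Load 1 — applied couple M₀=16 kN·m at a=5 m (b=L-a=15):
  θ_1 = (M₀x²/(2L)-M₀(x-a)+C₁)/EI  [x>a] with C₁=M₀(3b²-L²)/(6L)=110/3 = (16·16²/(2·20)-16·(16-5)+(110/3))/50000 = -277/375000 rad
Load 2 — applied couple M₀=12 kN·m at a=20/3 m (b=L-a=40/3):
  θ_2 = (M₀x²/(2L)-M₀(x-a)+C₁)/EI  [x>a] with C₁=M₀(3b²-L²)/(6L)=40/3 = (12·16²/(2·20)-12·(16-(20/3))+(40/3))/50000 = -41/93750 rad
Load 3 — triangular load w₀=4 kN/m (0→w₀ over full span):
  θ_3 = -w₀(7L⁴-30L²x²+15x⁴)/(360LEI) = -4·(7·20⁴-30·20²·16²+15·16⁴)/(360·20·50000) = 1514/140625 rad
Load 4 — point force P=-4 kN at a=40/3 m (b=L-a=20/3):
  θ_4 = -Pa(2L²-6Lx+3x²+a²)/(6LEI)  [x>a] = -(-4)·(40/3)·(2·20²-6·20·16+3·16²+(40/3)²)/(6·20·50000) = -392/253125 rad
Superposition: θ = Σ θ_i = 81421/10125000 rad ≈ 0.008042 rad

θ(16) = 81421/10125000 rad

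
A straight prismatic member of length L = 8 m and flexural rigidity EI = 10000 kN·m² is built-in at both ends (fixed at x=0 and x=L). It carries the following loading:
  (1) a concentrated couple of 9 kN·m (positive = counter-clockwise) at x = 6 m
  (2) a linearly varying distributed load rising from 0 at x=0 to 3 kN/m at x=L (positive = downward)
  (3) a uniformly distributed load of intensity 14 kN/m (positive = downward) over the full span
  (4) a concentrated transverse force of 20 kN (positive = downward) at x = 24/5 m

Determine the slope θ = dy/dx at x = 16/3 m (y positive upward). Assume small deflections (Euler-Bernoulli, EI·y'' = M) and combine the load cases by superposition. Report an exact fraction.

θ(16/3) = 135739/20250000 rad

Load 1 — applied couple M₀=9 kN·m at a=6 m (b=L-a=2):
  θ_1 = (R_Ax²/2 - M_Ax)/EI  [x≤a] with R_A=81/64, M_A=45/16 = ((81/64)·(16/3)²/2 - (45/16)·(16/3))/10000 = 3/10000 rad
Load 2 — triangular load w₀=3 kN/m (0→w₀ over full span):
  θ_2 = -w₀(2x(L-x)(L-2x)(x+2L)+x²(L-x)²)/(120LEI) = -3·(2·(16/3)·(8-(16/3))·(8-2·(16/3))·((16/3)+2·8)+(16/3)²·(8-(16/3))²)/(120·8·10000) = 112/253125 rad
Load 3 — uniform load w=14 kN/m over full span:
  θ_3 = -wx(L-x)(L-2x)/(12EI) = -14·(16/3)·(8-(16/3))·(8-2·(16/3))/(12·10000) = 224/50625 rad
Load 4 — point force P=20 kN at a=24/5 m (b=L-a=16/5):
  θ_4 = Pa²(L-x)(2bL-(3b+a)(L-x))/(2L³EI)  [x>a] = 20·(24/5)²·(8-(16/3))·(2·(16/5)·8-(3·(16/5)+(24/5))·(8-(16/3)))/(2·8³·10000) = 24/15625 rad
Superposition: θ = Σ θ_i = 135739/20250000 rad ≈ 0.006703 rad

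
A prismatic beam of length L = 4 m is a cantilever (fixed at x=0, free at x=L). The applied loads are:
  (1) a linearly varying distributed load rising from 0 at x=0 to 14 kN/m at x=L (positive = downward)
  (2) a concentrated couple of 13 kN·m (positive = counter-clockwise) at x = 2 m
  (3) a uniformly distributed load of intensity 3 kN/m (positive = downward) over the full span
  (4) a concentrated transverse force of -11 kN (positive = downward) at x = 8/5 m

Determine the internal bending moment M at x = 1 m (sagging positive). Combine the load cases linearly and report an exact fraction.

M(1) = -823/20 kN·m

Load 1 — triangular load w₀=14 kN/m (0→w₀ over full span):
  M_1 = w₀Lx/2 - w₀L²/3 - w₀x³/(6L) = 14·4·1/2 - 14·4²/3 - 14·1³/(6·4) = -189/4 kN·m
Load 2 — applied couple M₀=13 kN·m at a=2 m (b=L-a=2):
  M_2 = M₀  [x≤a] = 13 = 13 kN·m
Load 3 — uniform load w=3 kN/m over full span:
  M_3 = -w(L-x)²/2 = -3·(4-1)²/2 = -27/2 kN·m
Load 4 — point force P=-11 kN at a=8/5 m (b=L-a=12/5):
  M_4 = -P(a-x)  [x≤a] = -(-11)·((8/5)-1) = 33/5 kN·m
Superposition: M = Σ M_i = -823/20 kN·m ≈ -41.150000 kN·m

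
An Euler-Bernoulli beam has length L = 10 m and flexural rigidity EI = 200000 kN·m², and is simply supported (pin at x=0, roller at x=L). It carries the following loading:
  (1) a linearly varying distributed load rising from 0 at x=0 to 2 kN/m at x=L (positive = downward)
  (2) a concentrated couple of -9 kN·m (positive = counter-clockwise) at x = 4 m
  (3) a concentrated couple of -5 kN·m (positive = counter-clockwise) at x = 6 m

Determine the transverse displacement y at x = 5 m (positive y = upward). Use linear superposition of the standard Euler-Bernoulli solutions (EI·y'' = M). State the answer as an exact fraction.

y(5) = -3341/4800000 m

Load 1 — triangular load w₀=2 kN/m (0→w₀ over full span):
  y_1 = -w₀x(7L⁴-10L²x²+3x⁴)/(360LEI) = -2·5·(7·10⁴-10·10²·5²+3·5⁴)/(360·10·200000) = -1/1536 m
Load 2 — applied couple M₀=-9 kN·m at a=4 m (b=L-a=6):
  y_2 = (M₀x³/(6L)-M₀(x-a)²/2+C₁x)/EI  [x>a] with C₁=M₀(3b²-L²)/(6L)=-6/5 = ((-9)·5³/(6·10)-(-9)·(5-4)²/2+(-6/5)·5)/200000 = -81/800000 m
Load 3 — applied couple M₀=-5 kN·m at a=6 m (b=L-a=4):
  y_3 = (M₀x³/(6L)+C₁x)/EI  [x≤a] with C₁=M₀(3b²-L²)/(6L)=13/3 = ((-5)·5³/(6·10)+(13/3)·5)/200000 = 9/160000 m
Superposition: y = Σ y_i = -3341/4800000 m ≈ -0.000696 m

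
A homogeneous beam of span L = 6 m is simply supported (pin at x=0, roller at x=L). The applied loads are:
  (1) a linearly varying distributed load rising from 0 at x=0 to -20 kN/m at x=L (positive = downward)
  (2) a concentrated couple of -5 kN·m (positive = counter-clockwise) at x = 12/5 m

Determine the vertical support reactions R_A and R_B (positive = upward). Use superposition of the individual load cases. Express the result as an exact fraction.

Load 1 — triangular load w₀=-20 kN/m (0→w₀ over full span):
  R_A = w₀L/6 = (-20)·6/6 = -20 kN
  R_B = w₀L/3 = (-20)·6/3 = -40 kN
Load 2 — applied couple M₀=-5 kN·m at a=12/5 m (b=L-a=18/5):
  R_A = M₀/L = (-5)/6 = -5/6 kN
  R_B = -M₀/L = -(-5)/6 = 5/6 kN
Superposition: R_A = -125/6 kN, R_B = -235/6 kN

R_A = -125/6 kN, R_B = -235/6 kN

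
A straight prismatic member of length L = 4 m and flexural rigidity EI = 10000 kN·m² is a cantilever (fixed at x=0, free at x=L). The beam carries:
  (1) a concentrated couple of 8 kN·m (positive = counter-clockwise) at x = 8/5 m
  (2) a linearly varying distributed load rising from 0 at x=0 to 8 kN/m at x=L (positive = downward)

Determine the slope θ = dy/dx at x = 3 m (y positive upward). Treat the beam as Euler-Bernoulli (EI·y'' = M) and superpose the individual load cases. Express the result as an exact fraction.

Load 1 — applied couple M₀=8 kN·m at a=8/5 m (b=L-a=12/5):
  θ_1 = M₀a/EI  [x>a] = 8·(8/5)/10000 = 4/3125 rad
Load 2 — triangular load w₀=8 kN/m (0→w₀ over full span):
  θ_2 = (w₀Lx²/4-w₀L²x/3-w₀x⁴/(24L))/EI = (8·4·3²/4-8·4²·3/3-8·3⁴/(24·4))/10000 = -251/40000 rad
Superposition: θ = Σ θ_i = -999/200000 rad ≈ -0.004995 rad

θ(3) = -999/200000 rad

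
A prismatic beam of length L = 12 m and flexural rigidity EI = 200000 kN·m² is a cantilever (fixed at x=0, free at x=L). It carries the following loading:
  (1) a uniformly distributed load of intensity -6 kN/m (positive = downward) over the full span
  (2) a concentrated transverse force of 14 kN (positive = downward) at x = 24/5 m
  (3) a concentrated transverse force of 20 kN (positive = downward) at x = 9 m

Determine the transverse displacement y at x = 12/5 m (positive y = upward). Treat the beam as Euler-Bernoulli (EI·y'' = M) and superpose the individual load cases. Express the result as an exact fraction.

y(12/5) = 8847/3906250 m

Load 1 — uniform load w=-6 kN/m over full span:
  y_1 = -wx²(x²-4Lx+6L²)/(24EI) = -(-6)·(12/5)²·((12/5)²-4·12·(12/5)+6·12²)/(24·200000) = 10611/1953125 m
Load 2 — point force P=14 kN at a=24/5 m (b=L-a=36/5):
  y_2 = -Px²(3a-x)/(6EI)  [x≤a] = -14·(12/5)²·(3·(24/5)-(12/5))/(6·200000) = -63/78125 m
Load 3 — point force P=20 kN at a=9 m (b=L-a=3):
  y_3 = -Px²(3a-x)/(6EI)  [x≤a] = -20·(12/5)²·(3·9-(12/5))/(6·200000) = -369/156250 m
Superposition: y = Σ y_i = 8847/3906250 m ≈ 0.002265 m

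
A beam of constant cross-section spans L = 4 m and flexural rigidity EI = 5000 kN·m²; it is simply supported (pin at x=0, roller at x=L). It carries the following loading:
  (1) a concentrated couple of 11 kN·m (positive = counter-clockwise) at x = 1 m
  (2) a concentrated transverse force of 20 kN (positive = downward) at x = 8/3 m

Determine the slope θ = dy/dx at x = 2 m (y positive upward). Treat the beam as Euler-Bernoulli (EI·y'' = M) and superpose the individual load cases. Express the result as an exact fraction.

Load 1 — applied couple M₀=11 kN·m at a=1 m (b=L-a=3):
  θ_1 = (M₀x²/(2L)-M₀(x-a)+C₁)/EI  [x>a] with C₁=M₀(3b²-L²)/(6L)=121/24 = (11·2²/(2·4)-11·(2-1)+(121/24))/5000 = -11/120000 rad
Load 2 — point force P=20 kN at a=8/3 m (b=L-a=4/3):
  θ_2 = -Pb(L²-b²-3x²)/(6LEI)  [x≤a] = -20·(4/3)·(4²-(4/3)²-3·2²)/(6·4·5000) = -1/2025 rad
Superposition: θ = Σ θ_i = -1897/3240000 rad ≈ -0.000585 rad

θ(2) = -1897/3240000 rad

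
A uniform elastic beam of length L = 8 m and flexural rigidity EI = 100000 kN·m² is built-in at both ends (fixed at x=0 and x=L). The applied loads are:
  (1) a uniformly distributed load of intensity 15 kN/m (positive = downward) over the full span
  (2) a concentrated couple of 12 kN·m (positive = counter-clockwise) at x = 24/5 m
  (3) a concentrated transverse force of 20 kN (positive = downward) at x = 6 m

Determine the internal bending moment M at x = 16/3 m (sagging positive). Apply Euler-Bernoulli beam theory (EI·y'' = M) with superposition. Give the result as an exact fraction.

M(16/3) = 4727/150 kN·m

Load 1 — uniform load w=15 kN/m over full span:
  M_1 = wLx/2 - wL²/12 - wx²/2 = 15·8·(16/3)/2 - 15·8²/12 - 15·(16/3)²/2 = 80/3 kN·m
Load 2 — applied couple M₀=12 kN·m at a=24/5 m (b=L-a=16/5):
  M_2 = R_Ax - M_A - M₀  [x>a] with R_A=54/25, M_A=96/25 = (54/25)·(16/3) - (96/25) - 12 = -108/25 kN·m
Load 3 — point force P=20 kN at a=6 m (b=L-a=2):
  M_3 = Pb²(3a+b)x/L³ - Pab²/L²  [x≤a] = 20·2²·(3·6+2)·(16/3)/8³ - 20·6·2²/8² = 55/6 kN·m
Superposition: M = Σ M_i = 4727/150 kN·m ≈ 31.513333 kN·m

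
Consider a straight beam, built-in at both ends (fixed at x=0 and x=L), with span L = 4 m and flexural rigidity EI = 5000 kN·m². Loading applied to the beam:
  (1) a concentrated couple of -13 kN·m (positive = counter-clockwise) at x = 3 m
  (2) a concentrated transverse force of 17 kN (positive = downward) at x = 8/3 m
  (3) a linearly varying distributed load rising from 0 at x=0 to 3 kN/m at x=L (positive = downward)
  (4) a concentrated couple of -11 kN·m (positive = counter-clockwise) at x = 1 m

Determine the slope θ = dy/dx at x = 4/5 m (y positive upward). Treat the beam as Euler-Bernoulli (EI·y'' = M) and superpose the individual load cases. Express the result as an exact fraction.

Load 1 — applied couple M₀=-13 kN·m at a=3 m (b=L-a=1):
  θ_1 = (R_Ax²/2 - M_Ax)/EI  [x≤a] with R_A=-117/32, M_A=-65/16 = ((-117/32)·(4/5)²/2 - (-65/16)·(4/5))/5000 = 13/31250 rad
Load 2 — point force P=17 kN at a=8/3 m (b=L-a=4/3):
  θ_2 = -Pb²x(2aL-(3a+b)x)/(2L³EI)  [x≤a] = -17·(4/3)²·(4/5)·(2·(8/3)·4-(3·(8/3)+(4/3))·(4/5))/(2·4³·5000) = -221/421875 rad
Load 3 — triangular load w₀=3 kN/m (0→w₀ over full span):
  θ_3 = -w₀(2x(L-x)(L-2x)(x+2L)+x²(L-x)²)/(120LEI) = -3·(2·(4/5)·(4-(4/5))·(4-2·(4/5))·((4/5)+2·4)+(4/5)²·(4-(4/5))²)/(120·4·5000) = -56/390625 rad
Load 4 — applied couple M₀=-11 kN·m at a=1 m (b=L-a=3):
  θ_4 = (R_Ax²/2 - M_Ax)/EI  [x≤a] with R_A=-99/32, M_A=33/16 = ((-99/32)·(4/5)²/2 - (33/16)·(4/5))/5000 = -33/62500 rad
Superposition: θ = Σ θ_i = -32873/42187500 rad ≈ -0.000779 rad

θ(4/5) = -32873/42187500 rad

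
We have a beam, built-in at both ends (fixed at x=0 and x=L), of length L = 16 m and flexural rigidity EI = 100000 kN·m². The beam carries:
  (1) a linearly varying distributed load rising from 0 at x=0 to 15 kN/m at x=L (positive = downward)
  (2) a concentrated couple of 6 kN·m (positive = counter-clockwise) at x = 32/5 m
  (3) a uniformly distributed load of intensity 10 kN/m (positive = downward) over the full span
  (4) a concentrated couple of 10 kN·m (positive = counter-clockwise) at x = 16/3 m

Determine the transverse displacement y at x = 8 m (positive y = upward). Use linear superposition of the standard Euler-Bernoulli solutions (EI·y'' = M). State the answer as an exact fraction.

y(8) = -20642/703125 m

Load 1 — triangular load w₀=15 kN/m (0→w₀ over full span):
  y_1 = -w₀x²(L-x)²(x+2L)/(120LEI) = -15·8²·(16-8)²·(8+2·16)/(120·16·100000) = -8/625 m
Load 2 — applied couple M₀=6 kN·m at a=32/5 m (b=L-a=48/5):
  y_2 = (R_Ax³/6 - M_Ax²/2 - M₀(x-a)²/2)/EI  [x>a] with R_A=27/50, M_A=18/25 = ((27/50)·8³/6 - (18/25)·8²/2 - 6·(8-(32/5))²/2)/100000 = 12/78125 m
Load 3 — uniform load w=10 kN/m over full span:
  y_3 = -wx²(L-x)²/(24EI) = -10·8²·(16-8)²/(24·100000) = -32/1875 m
Load 4 — applied couple M₀=10 kN·m at a=16/3 m (b=L-a=32/3):
  y_4 = (R_Ax³/6 - M_Ax²/2 - M₀(x-a)²/2)/EI  [x>a] with R_A=5/6, M_A=0 = ((5/6)·8³/6 - 0·8²/2 - 10·(8-(16/3))²/2)/100000 = 2/5625 m
Superposition: y = Σ y_i = -20642/703125 m ≈ -0.029358 m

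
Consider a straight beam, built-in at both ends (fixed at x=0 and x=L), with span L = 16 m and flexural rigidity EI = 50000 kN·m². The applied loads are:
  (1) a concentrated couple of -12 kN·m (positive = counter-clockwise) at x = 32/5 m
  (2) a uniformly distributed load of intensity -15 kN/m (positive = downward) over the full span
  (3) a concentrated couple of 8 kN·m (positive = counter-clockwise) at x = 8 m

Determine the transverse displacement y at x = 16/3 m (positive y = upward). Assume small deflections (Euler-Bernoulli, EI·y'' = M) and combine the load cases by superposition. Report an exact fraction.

y(16/3) = 253936/6328125 m

Load 1 — applied couple M₀=-12 kN·m at a=32/5 m (b=L-a=48/5):
  y_1 = (R_Ax³/6 - M_Ax²/2)/EI  [x≤a] with R_A=-27/25, M_A=-36/25 = ((-27/25)·(16/3)³/6 - (-36/25)·(16/3)²/2)/50000 = -32/234375 m
Load 2 — uniform load w=-15 kN/m over full span:
  y_2 = -wx²(L-x)²/(24EI) = -(-15)·(16/3)²·(16-(16/3))²/(24·50000) = 2048/50625 m
Load 3 — applied couple M₀=8 kN·m at a=8 m (b=L-a=8):
  y_3 = (R_Ax³/6 - M_Ax²/2)/EI  [x≤a] with R_A=3/4, M_A=2 = ((3/4)·(16/3)³/6 - 2·(16/3)²/2)/50000 = -16/84375 m
Superposition: y = Σ y_i = 253936/6328125 m ≈ 0.040128 m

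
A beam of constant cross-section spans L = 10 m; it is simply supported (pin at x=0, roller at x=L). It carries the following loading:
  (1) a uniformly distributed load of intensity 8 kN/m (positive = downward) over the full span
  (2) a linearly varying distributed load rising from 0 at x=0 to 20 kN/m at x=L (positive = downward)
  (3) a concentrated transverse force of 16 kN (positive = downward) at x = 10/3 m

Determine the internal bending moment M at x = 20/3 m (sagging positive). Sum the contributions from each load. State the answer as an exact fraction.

M(20/3) = 18640/81 kN·m

Load 1 — uniform load w=8 kN/m over full span:
  M_1 = wx(L-x)/2 = 8·(20/3)·(10-(20/3))/2 = 800/9 kN·m
Load 2 — triangular load w₀=20 kN/m (0→w₀ over full span):
  M_2 = w₀Lx/6 - w₀x³/(6L) = 20·10·(20/3)/6 - 20·(20/3)³/(6·10) = 10000/81 kN·m
Load 3 — point force P=16 kN at a=10/3 m (b=L-a=20/3):
  M_3 = Pa(L-x)/L  [x>a] = 16·(10/3)·(10-(20/3))/10 = 160/9 kN·m
Superposition: M = Σ M_i = 18640/81 kN·m ≈ 230.123457 kN·m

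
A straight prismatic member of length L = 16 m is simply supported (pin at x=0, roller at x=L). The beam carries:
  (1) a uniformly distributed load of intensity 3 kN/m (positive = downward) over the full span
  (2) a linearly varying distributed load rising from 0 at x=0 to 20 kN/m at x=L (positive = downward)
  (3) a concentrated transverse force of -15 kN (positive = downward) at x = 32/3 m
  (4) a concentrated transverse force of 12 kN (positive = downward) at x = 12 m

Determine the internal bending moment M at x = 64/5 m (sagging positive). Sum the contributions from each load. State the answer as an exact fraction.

M(64/5) = 304 kN·m

Load 1 — uniform load w=3 kN/m over full span:
  M_1 = wx(L-x)/2 = 3·(64/5)·(16-(64/5))/2 = 1536/25 kN·m
Load 2 — triangular load w₀=20 kN/m (0→w₀ over full span):
  M_2 = w₀Lx/6 - w₀x³/(6L) = 20·16·(64/5)/6 - 20·(64/5)³/(6·16) = 6144/25 kN·m
Load 3 — point force P=-15 kN at a=32/3 m (b=L-a=16/3):
  M_3 = Pa(L-x)/L  [x>a] = (-15)·(32/3)·(16-(64/5))/16 = -32 kN·m
Load 4 — point force P=12 kN at a=12 m (b=L-a=4):
  M_4 = Pa(L-x)/L  [x>a] = 12·12·(16-(64/5))/16 = 144/5 kN·m
Superposition: M = Σ M_i = 304 kN·m ≈ 304.000000 kN·m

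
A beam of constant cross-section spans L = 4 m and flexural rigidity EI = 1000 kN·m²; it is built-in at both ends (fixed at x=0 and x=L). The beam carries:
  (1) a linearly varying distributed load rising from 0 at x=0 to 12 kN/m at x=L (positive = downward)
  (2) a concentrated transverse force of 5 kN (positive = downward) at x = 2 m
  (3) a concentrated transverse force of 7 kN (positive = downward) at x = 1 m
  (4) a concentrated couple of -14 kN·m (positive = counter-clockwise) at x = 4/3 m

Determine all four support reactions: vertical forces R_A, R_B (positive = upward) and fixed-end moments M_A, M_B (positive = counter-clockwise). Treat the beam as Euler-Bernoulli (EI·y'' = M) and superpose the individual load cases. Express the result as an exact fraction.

R_A = 5251/480 kN, M_A = 1027/80 kN·m, R_B = 12029/480 kN, M_B = -4339/240 kN·m

Load 1 — triangular load w₀=12 kN/m (0→w₀ over full span):
  R_A = 3w₀L/20 = 3·12·4/20 = 36/5 kN
  M_A = w₀L²/30 = 12·4²/30 = 32/5 kN·m
  R_B = 7w₀L/20 = 7·12·4/20 = 84/5 kN
  M_B = -w₀L²/20 = -12·4²/20 = -48/5 kN·m
Load 2 — point force P=5 kN at a=2 m (b=L-a=2):
  R_A = Pb²(3a+b)/L³ = 5·2²·(3·2+2)/4³ = 5/2 kN
  M_A = Pab²/L² = 5·2·2²/4² = 5/2 kN·m
  R_B = Pa²(a+3b)/L³ = 5·2²·(2+3·2)/4³ = 5/2 kN
  M_B = -Pa²b/L² = -5·2²·2/4² = -5/2 kN·m
Load 3 — point force P=7 kN at a=1 m (b=L-a=3):
  R_A = Pb²(3a+b)/L³ = 7·3²·(3·1+3)/4³ = 189/32 kN
  M_A = Pab²/L² = 7·1·3²/4² = 63/16 kN·m
  R_B = Pa²(a+3b)/L³ = 7·1²·(1+3·3)/4³ = 35/32 kN
  M_B = -Pa²b/L² = -7·1²·3/4² = -21/16 kN·m
Load 4 — applied couple M₀=-14 kN·m at a=4/3 m (b=L-a=8/3):
  R_A = 6M₀ab/L³ = 6·(-14)·(4/3)·(8/3)/4³ = -14/3 kN
  M_A = M₀b(2a-b)/L² = (-14)·(8/3)·(2·(4/3)-(8/3))/4² = 0 kN·m
  R_B = -6M₀ab/L³ = -6·(-14)·(4/3)·(8/3)/4³ = 14/3 kN
  M_B = M₀a(2b-a)/L² = (-14)·(4/3)·(2·(8/3)-(4/3))/4² = -14/3 kN·m
Superposition: R_A = 5251/480 kN, M_A = 1027/80 kN·m, R_B = 12029/480 kN, M_B = -4339/240 kN·m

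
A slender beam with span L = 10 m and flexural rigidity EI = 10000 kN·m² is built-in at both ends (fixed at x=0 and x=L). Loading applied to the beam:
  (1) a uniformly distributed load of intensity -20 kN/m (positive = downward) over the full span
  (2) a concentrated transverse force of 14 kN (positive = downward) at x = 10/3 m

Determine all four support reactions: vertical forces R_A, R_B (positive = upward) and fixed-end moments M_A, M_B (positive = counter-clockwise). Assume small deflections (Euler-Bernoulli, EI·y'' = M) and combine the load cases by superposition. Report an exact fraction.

R_A = -2420/27 kN, M_A = -3940/27 kN·m, R_B = -2602/27 kN, M_B = 4220/27 kN·m

Load 1 — uniform load w=-20 kN/m over full span:
  R_A = wL/2 = (-20)·10/2 = -100 kN
  M_A = wL²/12 = (-20)·10²/12 = -500/3 kN·m
  R_B = wL/2 = (-20)·10/2 = -100 kN
  M_B = -wL²/12 = -(-20)·10²/12 = 500/3 kN·m
Load 2 — point force P=14 kN at a=10/3 m (b=L-a=20/3):
  R_A = Pb²(3a+b)/L³ = 14·(20/3)²·(3·(10/3)+(20/3))/10³ = 280/27 kN
  M_A = Pab²/L² = 14·(10/3)·(20/3)²/10² = 560/27 kN·m
  R_B = Pa²(a+3b)/L³ = 14·(10/3)²·((10/3)+3·(20/3))/10³ = 98/27 kN
  M_B = -Pa²b/L² = -14·(10/3)²·(20/3)/10² = -280/27 kN·m
Superposition: R_A = -2420/27 kN, M_A = -3940/27 kN·m, R_B = -2602/27 kN, M_B = 4220/27 kN·m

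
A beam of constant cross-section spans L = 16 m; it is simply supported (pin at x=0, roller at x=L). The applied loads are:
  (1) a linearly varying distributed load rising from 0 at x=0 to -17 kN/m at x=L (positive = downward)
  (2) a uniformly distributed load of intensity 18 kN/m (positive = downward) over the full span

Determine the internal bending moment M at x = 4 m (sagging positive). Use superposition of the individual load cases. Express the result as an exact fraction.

Load 1 — triangular load w₀=-17 kN/m (0→w₀ over full span):
  M_1 = w₀Lx/6 - w₀x³/(6L) = (-17)·16·4/6 - (-17)·4³/(6·16) = -170 kN·m
Load 2 — uniform load w=18 kN/m over full span:
  M_2 = wx(L-x)/2 = 18·4·(16-4)/2 = 432 kN·m
Superposition: M = Σ M_i = 262 kN·m ≈ 262.000000 kN·m

M(4) = 262 kN·m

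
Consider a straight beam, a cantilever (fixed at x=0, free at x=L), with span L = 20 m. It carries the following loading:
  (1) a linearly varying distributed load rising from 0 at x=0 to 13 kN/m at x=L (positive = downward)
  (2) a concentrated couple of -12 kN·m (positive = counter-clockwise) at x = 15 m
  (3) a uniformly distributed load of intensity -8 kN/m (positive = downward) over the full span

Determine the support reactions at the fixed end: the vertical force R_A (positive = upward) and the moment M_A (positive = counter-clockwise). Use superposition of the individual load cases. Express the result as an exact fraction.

R_A = -30 kN, M_A = 436/3 kN·m

Load 1 — triangular load w₀=13 kN/m (0→w₀ over full span):
  R_A = w₀L/2 = 13·20/2 = 130 kN
  M_A = w₀L²/3 = 13·20²/3 = 5200/3 kN·m
Load 2 — applied couple M₀=-12 kN·m at a=15 m (b=L-a=5):
  R_A = 0 kN
  M_A = -M₀ = -(-12) = 12 kN·m
Load 3 — uniform load w=-8 kN/m over full span:
  R_A = wL = (-8)·20 = -160 kN
  M_A = wL²/2 = (-8)·20²/2 = -1600 kN·m
Superposition: R_A = -30 kN, M_A = 436/3 kN·m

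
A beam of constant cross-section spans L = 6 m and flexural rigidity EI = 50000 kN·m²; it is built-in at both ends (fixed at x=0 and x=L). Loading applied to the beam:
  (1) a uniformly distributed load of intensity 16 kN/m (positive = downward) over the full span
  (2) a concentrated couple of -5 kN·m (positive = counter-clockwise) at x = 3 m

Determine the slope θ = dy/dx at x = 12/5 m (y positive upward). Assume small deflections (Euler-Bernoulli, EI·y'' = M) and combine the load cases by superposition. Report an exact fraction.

Load 1 — uniform load w=16 kN/m over full span:
  θ_1 = -wx(L-x)(L-2x)/(12EI) = -16·(12/5)·(6-(12/5))·(6-2·(12/5))/(12·50000) = -108/390625 rad
Load 2 — applied couple M₀=-5 kN·m at a=3 m (b=L-a=3):
  θ_2 = (R_Ax²/2 - M_Ax)/EI  [x≤a] with R_A=-5/4, M_A=-5/4 = ((-5/4)·(12/5)²/2 - (-5/4)·(12/5))/50000 = -3/250000 rad
Superposition: θ = Σ θ_i = -1803/6250000 rad ≈ -0.000288 rad

θ(12/5) = -1803/6250000 rad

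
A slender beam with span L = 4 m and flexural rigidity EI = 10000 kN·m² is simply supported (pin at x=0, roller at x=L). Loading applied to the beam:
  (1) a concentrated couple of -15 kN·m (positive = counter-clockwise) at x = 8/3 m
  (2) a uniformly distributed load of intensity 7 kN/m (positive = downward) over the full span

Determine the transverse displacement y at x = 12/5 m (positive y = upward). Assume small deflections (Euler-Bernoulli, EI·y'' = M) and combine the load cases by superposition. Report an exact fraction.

y(12/5) = -1161/781250 m

Load 1 — applied couple M₀=-15 kN·m at a=8/3 m (b=L-a=4/3):
  y_1 = (M₀x³/(6L)+C₁x)/EI  [x≤a] with C₁=M₀(3b²-L²)/(6L)=20/3 = ((-15)·(12/5)³/(6·4)+(20/3)·(12/5))/10000 = 23/31250 m
Load 2 — uniform load w=7 kN/m over full span:
  y_2 = -wx(L³-2Lx²+x³)/(24EI) = -7·(12/5)·(4³-2·4·(12/5)²+(12/5)³)/(24·10000) = -868/390625 m
Superposition: y = Σ y_i = -1161/781250 m ≈ -0.001486 m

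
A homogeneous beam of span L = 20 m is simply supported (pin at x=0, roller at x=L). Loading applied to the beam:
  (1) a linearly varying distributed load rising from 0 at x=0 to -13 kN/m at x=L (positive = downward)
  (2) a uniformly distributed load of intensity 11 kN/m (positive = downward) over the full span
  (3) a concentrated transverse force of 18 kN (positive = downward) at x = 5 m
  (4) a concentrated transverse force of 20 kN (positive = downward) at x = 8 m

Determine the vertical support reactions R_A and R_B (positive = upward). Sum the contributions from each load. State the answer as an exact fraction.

R_A = 553/6 kN, R_B = 215/6 kN

Load 1 — triangular load w₀=-13 kN/m (0→w₀ over full span):
  R_A = w₀L/6 = (-13)·20/6 = -130/3 kN
  R_B = w₀L/3 = (-13)·20/3 = -260/3 kN
Load 2 — uniform load w=11 kN/m over full span:
  R_A = wL/2 = 11·20/2 = 110 kN
  R_B = wL/2 = 11·20/2 = 110 kN
Load 3 — point force P=18 kN at a=5 m (b=L-a=15):
  R_A = Pb/L = 18·15/20 = 27/2 kN
  R_B = Pa/L = 18·5/20 = 9/2 kN
Load 4 — point force P=20 kN at a=8 m (b=L-a=12):
  R_A = Pb/L = 20·12/20 = 12 kN
  R_B = Pa/L = 20·8/20 = 8 kN
Superposition: R_A = 553/6 kN, R_B = 215/6 kN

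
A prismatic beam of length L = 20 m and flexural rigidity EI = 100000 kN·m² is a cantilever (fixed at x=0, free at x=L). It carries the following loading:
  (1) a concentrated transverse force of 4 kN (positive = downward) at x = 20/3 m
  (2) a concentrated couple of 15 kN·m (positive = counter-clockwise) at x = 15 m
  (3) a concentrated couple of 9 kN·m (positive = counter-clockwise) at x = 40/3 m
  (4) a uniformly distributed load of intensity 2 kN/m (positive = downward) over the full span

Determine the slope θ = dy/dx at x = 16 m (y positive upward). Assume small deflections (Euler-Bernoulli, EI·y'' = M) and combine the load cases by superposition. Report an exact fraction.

Load 1 — point force P=4 kN at a=20/3 m (b=L-a=40/3):
  θ_1 = -Pa²/(2EI)  [x>a] = -4·(20/3)²/(2·100000) = -1/1125 rad
Load 2 — applied couple M₀=15 kN·m at a=15 m (b=L-a=5):
  θ_2 = M₀a/EI  [x>a] = 15·15/100000 = 9/4000 rad
Load 3 — applied couple M₀=9 kN·m at a=40/3 m (b=L-a=20/3):
  θ_3 = M₀a/EI  [x>a] = 9·(40/3)/100000 = 3/2500 rad
Load 4 — uniform load w=2 kN/m over full span:
  θ_4 = -wx(x²-3Lx+3L²)/(6EI) = -2·16·(16²-3·20·16+3·20²)/(6·100000) = -248/9375 rad
Superposition: θ = Σ θ_i = -21503/900000 rad ≈ -0.023892 rad

θ(16) = -21503/900000 rad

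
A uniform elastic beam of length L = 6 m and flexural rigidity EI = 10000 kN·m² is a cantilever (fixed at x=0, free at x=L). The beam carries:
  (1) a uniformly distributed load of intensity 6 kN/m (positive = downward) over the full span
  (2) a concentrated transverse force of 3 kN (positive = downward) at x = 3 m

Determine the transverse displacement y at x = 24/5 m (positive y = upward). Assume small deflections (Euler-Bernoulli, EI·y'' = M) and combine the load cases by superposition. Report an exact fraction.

y(24/5) = -955773/12500000 m

Load 1 — uniform load w=6 kN/m over full span:
  y_1 = -wx²(x²-4Lx+6L²)/(24EI) = -6·(24/5)²·((24/5)²-4·6·(24/5)+6·6²)/(24·10000) = -27864/390625 m
Load 2 — point force P=3 kN at a=3 m (b=L-a=3):
  y_2 = -Pa²(3x-a)/(6EI)  [x>a] = -3·3²·(3·(24/5)-3)/(6·10000) = -513/100000 m
Superposition: y = Σ y_i = -955773/12500000 m ≈ -0.076462 m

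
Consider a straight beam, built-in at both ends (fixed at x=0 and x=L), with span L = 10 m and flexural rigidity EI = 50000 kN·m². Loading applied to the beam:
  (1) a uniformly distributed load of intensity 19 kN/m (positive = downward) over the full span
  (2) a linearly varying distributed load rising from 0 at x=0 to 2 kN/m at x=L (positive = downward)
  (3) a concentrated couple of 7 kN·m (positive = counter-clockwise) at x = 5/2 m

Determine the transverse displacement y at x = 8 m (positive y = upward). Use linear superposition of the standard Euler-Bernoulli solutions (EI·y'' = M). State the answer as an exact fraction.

Load 1 — uniform load w=19 kN/m over full span:
  y_1 = -wx²(L-x)²/(24EI) = -19·8²·(10-8)²/(24·50000) = -38/9375 m
Load 2 — triangular load w₀=2 kN/m (0→w₀ over full span):
  y_2 = -w₀x²(L-x)²(x+2L)/(120LEI) = -2·8²·(10-8)²·(8+2·10)/(120·10·50000) = -56/234375 m
Load 3 — applied couple M₀=7 kN·m at a=5/2 m (b=L-a=15/2):
  y_3 = (R_Ax³/6 - M_Ax²/2 - M₀(x-a)²/2)/EI  [x>a] with R_A=63/80, M_A=-21/16 = ((63/80)·8³/6 - (-21/16)·8²/2 - 7·(8-(5/2))²/2)/50000 = 133/2000000 m
Superposition: y = Σ y_i = -126773/30000000 m ≈ -0.004226 m

y(8) = -126773/30000000 m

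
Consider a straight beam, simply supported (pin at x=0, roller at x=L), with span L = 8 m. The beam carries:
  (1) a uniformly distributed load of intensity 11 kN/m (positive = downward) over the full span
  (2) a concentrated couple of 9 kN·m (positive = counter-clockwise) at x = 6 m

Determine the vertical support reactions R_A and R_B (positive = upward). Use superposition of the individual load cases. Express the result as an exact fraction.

R_A = 361/8 kN, R_B = 343/8 kN

Load 1 — uniform load w=11 kN/m over full span:
  R_A = wL/2 = 11·8/2 = 44 kN
  R_B = wL/2 = 11·8/2 = 44 kN
Load 2 — applied couple M₀=9 kN·m at a=6 m (b=L-a=2):
  R_A = M₀/L = 9/8 kN
  R_B = -M₀/L = -9/8 kN
Superposition: R_A = 361/8 kN, R_B = 343/8 kN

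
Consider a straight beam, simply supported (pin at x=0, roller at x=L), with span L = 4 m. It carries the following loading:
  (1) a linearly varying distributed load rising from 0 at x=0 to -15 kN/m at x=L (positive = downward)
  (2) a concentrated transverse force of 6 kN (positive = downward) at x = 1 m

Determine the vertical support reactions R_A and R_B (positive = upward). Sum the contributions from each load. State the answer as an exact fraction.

R_A = -11/2 kN, R_B = -37/2 kN

Load 1 — triangular load w₀=-15 kN/m (0→w₀ over full span):
  R_A = w₀L/6 = (-15)·4/6 = -10 kN
  R_B = w₀L/3 = (-15)·4/3 = -20 kN
Load 2 — point force P=6 kN at a=1 m (b=L-a=3):
  R_A = Pb/L = 6·3/4 = 9/2 kN
  R_B = Pa/L = 6·1/4 = 3/2 kN
Superposition: R_A = -11/2 kN, R_B = -37/2 kN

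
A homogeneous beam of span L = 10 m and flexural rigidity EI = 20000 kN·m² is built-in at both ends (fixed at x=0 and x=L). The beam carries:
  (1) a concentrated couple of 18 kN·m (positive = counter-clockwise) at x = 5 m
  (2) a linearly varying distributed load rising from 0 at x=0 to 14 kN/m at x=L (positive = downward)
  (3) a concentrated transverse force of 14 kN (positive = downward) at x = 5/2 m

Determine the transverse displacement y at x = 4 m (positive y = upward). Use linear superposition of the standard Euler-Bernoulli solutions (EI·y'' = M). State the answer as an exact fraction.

Load 1 — applied couple M₀=18 kN·m at a=5 m (b=L-a=5):
  y_1 = (R_Ax³/6 - M_Ax²/2)/EI  [x≤a] with R_A=27/10, M_A=9/2 = ((27/10)·4³/6 - (9/2)·4²/2)/20000 = -9/25000 m
Load 2 — triangular load w₀=14 kN/m (0→w₀ over full span):
  y_2 = -w₀x²(L-x)²(x+2L)/(120LEI) = -14·4²·(10-4)²·(4+2·10)/(120·10·20000) = -126/15625 m
Load 3 — point force P=14 kN at a=5/2 m (b=L-a=15/2):
  y_3 = -Pa²(L-x)²(3bL-(3b+a)(L-x))/(6L³EI)  [x>a] = -14·(5/2)²·(10-4)²·(3·(15/2)·10-(3·(15/2)+(5/2))·(10-4))/(6·10³·20000) = -63/32000 m
Superposition: y = Σ y_i = -41571/4000000 m ≈ -0.010393 m

y(4) = -41571/4000000 m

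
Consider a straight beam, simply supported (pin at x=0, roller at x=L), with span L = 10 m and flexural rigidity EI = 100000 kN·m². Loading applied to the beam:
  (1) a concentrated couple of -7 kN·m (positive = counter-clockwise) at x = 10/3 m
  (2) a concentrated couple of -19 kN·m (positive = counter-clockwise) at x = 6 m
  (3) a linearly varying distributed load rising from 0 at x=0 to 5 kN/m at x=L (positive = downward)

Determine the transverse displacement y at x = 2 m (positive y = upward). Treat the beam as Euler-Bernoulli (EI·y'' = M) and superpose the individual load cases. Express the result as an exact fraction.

Load 1 — applied couple M₀=-7 kN·m at a=10/3 m (b=L-a=20/3):
  y_1 = (M₀x³/(6L)+C₁x)/EI  [x≤a] with C₁=M₀(3b²-L²)/(6L)=-35/9 = ((-7)·2³/(6·10)+(-35/9)·2)/100000 = -49/562500 m
Load 2 — applied couple M₀=-19 kN·m at a=6 m (b=L-a=4):
  y_2 = (M₀x³/(6L)+C₁x)/EI  [x≤a] with C₁=M₀(3b²-L²)/(6L)=247/15 = ((-19)·2³/(6·10)+(247/15)·2)/100000 = 19/62500 m
Load 3 — triangular load w₀=5 kN/m (0→w₀ over full span):
  y_3 = -w₀x(7L⁴-10L²x²+3x⁴)/(360LEI) = -5·2·(7·10⁴-10·10²·2²+3·2⁴)/(360·10·100000) = -86/46875 m
Superposition: y = Σ y_i = -91/56250 m ≈ -0.001618 m

y(2) = -91/56250 m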